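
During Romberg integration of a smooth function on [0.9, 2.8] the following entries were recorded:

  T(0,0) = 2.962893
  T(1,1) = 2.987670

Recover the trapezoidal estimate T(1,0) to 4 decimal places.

2.9815

From T(1,1) = (4·T(1,0) − T(0,0))/3, solve for T(1,0):
4·T(1,0) = 3·2.987670 + 2.962893 = 11.925903
T(1,0) = 2.981476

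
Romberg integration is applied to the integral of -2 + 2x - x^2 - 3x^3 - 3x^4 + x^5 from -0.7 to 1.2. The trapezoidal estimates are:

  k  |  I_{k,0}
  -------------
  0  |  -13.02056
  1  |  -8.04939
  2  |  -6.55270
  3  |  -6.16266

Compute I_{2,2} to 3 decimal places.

-6.031

Richardson extrapolation on the trapezoidal column (denominator 4−1=3):
I_{1,1} = (4·(-8.04939) − (-13.02056)) / 3 = -6.39233
I_{2,1} = -6.55270 + (-6.55270 − (-8.04939))/3 = -6.05380
I_{2,2} = (16·(-6.05380) − (-6.39233)) / 15 = -6.03123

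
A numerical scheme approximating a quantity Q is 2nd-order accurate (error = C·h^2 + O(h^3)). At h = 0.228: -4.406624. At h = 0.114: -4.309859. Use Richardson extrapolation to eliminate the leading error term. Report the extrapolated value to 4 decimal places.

The leading error scales as h^2; refining by a factor of 2 reduces it by 2^2 = 4.
Extrapolated value = (4·A(h/2) − A(h)) / (4 − 1)
= (4·(-4.309859) − (-4.406624)) / 3
= -12.832812 / 3 = -4.277604

-4.2776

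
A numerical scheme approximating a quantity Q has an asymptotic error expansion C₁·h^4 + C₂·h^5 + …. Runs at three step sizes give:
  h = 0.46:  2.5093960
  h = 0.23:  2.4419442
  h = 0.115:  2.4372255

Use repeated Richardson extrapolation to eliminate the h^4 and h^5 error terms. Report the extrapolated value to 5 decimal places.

First eliminate the h^4 term (factor 2^4 = 16):
  B₁ = (16·2.4419442 − 2.5093960)/15 = 2.4374474
  B₂ = (16·2.4372255 − 2.4419442)/15 = 2.4369109
Then eliminate the h^5 term (factor 2^5 = 32):
  (32·2.4369109 − 2.4374474)/31 = 2.4368936

2.43689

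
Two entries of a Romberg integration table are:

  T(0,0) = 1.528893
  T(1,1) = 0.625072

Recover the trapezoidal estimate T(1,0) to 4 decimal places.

0.8510

From T(1,1) = (4·T(1,0) − T(0,0))/3, solve for T(1,0):
4·T(1,0) = 3·0.625072 + 1.528893 = 3.404109
T(1,0) = 0.851027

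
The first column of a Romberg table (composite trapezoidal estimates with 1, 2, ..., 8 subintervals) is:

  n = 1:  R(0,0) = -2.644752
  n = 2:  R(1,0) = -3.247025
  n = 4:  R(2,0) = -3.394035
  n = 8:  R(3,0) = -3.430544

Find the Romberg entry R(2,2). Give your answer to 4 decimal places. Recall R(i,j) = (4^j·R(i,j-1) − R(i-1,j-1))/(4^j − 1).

-3.4427

Richardson extrapolation on the trapezoidal column (denominator 4−1=3):
R(1,1) = (4·(-3.247025) − (-2.644752)) / 3 = -3.447783
R(2,1) = -3.394035 + (-3.394035 − (-3.247025))/3 = -3.443038
R(2,2) = (16·(-3.443038) − (-3.447783)) / 15 = -3.442722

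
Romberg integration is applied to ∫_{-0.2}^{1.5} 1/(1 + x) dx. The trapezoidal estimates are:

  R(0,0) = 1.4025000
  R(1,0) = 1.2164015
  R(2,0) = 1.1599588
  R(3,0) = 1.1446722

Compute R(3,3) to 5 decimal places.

Richardson extrapolation on the trapezoidal column (denominator 4−1=3):
R(1,1) = 1.2164015 + (1.2164015 − 1.4025000)/3 = 1.1543687
R(2,1) = (4·1.1599588 − 1.2164015) / 3 = 1.1411446
R(3,1) = (4·1.1446722 − 1.1599588) / 3 = 1.1395767
R(2,2) = 1.1411446 + (1.1411446 − 1.1543687)/15 = 1.1402630
R(3,2) = 1.1395767 + (1.1395767 − 1.1411446)/15 = 1.1394722
R(3,3) = 1.1394722 + (1.1394722 − 1.1402630)/63 = 1.1394596

1.13946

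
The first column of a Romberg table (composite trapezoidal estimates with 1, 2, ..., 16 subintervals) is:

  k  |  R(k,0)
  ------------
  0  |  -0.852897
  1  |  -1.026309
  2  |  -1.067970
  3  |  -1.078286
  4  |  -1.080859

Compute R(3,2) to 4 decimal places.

R(2,1) = (4·(-1.067970) − (-1.026309)) / 3 = -1.081857
R(3,1) = (4·(-1.078286) − (-1.067970)) / 3 = -1.081725
R(3,2) = -1.081725 + (-1.081725 − (-1.081857))/15 = -1.081716

-1.0817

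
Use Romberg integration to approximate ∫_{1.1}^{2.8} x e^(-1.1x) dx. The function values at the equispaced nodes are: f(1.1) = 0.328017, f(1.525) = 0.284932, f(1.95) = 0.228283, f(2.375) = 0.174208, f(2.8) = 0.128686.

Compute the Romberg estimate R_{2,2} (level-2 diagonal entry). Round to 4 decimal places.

R_{0,0} (trapezoid, 1 panel, h=1.7000): 0.388198
R_{1,0} (trapezoid, 2 panels, h=0.8500): 0.388139
R_{2,0} (trapezoid, 4 panels, h=0.4250): 0.389204
R_{1,1} = 0.388139 + (0.388139 − 0.388198)/3 = 0.388119
R_{2,1} = 0.389204 + (0.389204 − 0.388139)/3 = 0.389559
R_{2,2} = 0.389559 + (0.389559 − 0.388119)/15 = 0.389655

0.3897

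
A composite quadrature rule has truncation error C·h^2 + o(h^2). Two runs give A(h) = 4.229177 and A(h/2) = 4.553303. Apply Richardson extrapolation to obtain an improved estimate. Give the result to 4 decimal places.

The leading error scales as h^2; refining by a factor of 2 reduces it by 2^2 = 4.
Extrapolated value = (4·A(h/2) − A(h)) / (4 − 1)
= (4·4.553303 − 4.229177) / 3
= 13.984035 / 3 = 4.661345

4.6613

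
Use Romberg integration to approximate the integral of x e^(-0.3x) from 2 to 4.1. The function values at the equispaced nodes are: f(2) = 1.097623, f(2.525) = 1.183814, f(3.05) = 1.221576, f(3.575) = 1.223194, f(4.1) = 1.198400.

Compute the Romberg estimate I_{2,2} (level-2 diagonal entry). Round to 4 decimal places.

2.5143

I_{0,0} (trapezoid, 1 panel, h=2.1000): 2.410824
I_{1,0} (trapezoid, 2 panels, h=1.0500): 2.488067
I_{2,0} (trapezoid, 4 panels, h=0.5250): 2.507713
I_{1,1} = 2.488067 + (2.488067 − 2.410824)/3 = 2.513815
I_{2,1} = 2.507713 + (2.507713 − 2.488067)/3 = 2.514262
I_{2,2} = 2.514262 + (2.514262 − 2.513815)/15 = 2.514292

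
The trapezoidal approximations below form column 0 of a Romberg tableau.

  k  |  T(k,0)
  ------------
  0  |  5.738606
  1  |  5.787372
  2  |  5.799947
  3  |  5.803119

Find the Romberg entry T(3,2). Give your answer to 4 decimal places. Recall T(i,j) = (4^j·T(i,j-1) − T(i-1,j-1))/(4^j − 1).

5.8042

Richardson extrapolation on the trapezoidal column (denominator 4−1=3):
T(2,1) = (4·5.799947 − 5.787372) / 3 = 5.804139
T(3,1) = 5.803119 + (5.803119 − 5.799947)/3 = 5.804176
T(3,2) = (16·5.804176 − 5.804139) / 15 = 5.804178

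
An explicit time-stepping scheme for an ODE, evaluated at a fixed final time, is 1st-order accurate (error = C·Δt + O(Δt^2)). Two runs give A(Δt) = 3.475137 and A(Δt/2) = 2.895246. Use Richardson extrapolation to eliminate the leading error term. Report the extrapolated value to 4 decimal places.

The leading error scales as Δt; refining by a factor of 2 reduces it by 2^1 = 2.
Extrapolated value = (2·A(Δt/2) − A(Δt)) / (2 − 1)
= (2·2.895246 − 3.475137) / 1
= 2.315355 / 1 = 2.315355

2.3154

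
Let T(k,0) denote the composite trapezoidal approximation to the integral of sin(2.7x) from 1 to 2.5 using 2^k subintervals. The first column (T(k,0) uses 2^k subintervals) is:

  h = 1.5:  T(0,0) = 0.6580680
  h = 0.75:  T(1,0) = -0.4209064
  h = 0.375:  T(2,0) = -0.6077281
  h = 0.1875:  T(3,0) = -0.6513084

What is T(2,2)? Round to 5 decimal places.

Richardson extrapolation on the trapezoidal column (denominator 4−1=3):
T(1,1) = (4·(-0.4209064) − 0.6580680) / 3 = -0.7805645
T(2,1) = (4·(-0.6077281) − (-0.4209064)) / 3 = -0.6700020
T(2,2) = -0.6700020 + (-0.6700020 − (-0.7805645))/15 = -0.6626312
(Column j=1 coincides with Simpson's rule on the same nodes.)

-0.66263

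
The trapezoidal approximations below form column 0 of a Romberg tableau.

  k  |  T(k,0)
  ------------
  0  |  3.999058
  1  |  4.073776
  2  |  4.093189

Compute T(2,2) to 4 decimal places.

4.0997

T(1,1) = (4·4.073776 − 3.999058) / 3 = 4.098682
T(2,1) = 4.093189 + (4.093189 − 4.073776)/3 = 4.099660
T(2,2) = (16·4.099660 − 4.098682) / 15 = 4.099725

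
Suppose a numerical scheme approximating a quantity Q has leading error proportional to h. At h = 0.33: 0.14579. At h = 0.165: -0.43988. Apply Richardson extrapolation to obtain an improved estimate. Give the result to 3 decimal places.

Extrapolated value = (2·A(h/2) − A(h)) / (2 − 1)
= (2·(-0.43988) − 0.14579) / 1
= -1.02555 / 1 = -1.02555

-1.026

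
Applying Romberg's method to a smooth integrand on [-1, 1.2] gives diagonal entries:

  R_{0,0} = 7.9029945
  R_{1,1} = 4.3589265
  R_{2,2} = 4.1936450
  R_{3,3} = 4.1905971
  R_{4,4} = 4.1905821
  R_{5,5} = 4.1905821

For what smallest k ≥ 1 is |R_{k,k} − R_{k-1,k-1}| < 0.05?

|R_{1,1} − R_{0,0}| = 3.5440680 ≥ 0.05
|R_{2,2} − R_{1,1}| = 0.1652815 ≥ 0.05
|R_{3,3} − R_{2,2}| = 0.0030479 < 0.05

k = 3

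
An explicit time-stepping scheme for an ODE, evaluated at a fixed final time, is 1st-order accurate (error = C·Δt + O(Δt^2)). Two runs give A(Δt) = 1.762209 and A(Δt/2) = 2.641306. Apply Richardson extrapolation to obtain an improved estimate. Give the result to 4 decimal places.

Extrapolated value = (2·A(Δt/2) − A(Δt)) / (2 − 1)
= (2·2.641306 − 1.762209) / 1
= 3.520403 / 1 = 3.520403

3.5204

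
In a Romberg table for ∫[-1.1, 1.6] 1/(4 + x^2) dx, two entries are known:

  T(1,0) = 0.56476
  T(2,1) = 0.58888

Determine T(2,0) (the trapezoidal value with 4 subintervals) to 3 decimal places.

From T(2,1) = (4·T(2,0) − T(1,0))/3, solve for T(2,0):
4·T(2,0) = 3·0.58888 + 0.56476 = 2.33140
T(2,0) = 0.58285

0.583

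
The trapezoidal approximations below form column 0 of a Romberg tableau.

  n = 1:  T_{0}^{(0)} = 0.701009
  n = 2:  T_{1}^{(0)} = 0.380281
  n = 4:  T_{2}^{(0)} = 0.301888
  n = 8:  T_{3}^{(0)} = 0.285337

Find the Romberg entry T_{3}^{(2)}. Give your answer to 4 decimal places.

T_{2}^{(1)} = 0.301888 + (0.301888 − 0.380281)/3 = 0.275757
T_{3}^{(1)} = (4·0.285337 − 0.301888) / 3 = 0.279820
T_{3}^{(2)} = 0.279820 + (0.279820 − 0.275757)/15 = 0.280091
(Column j=1 coincides with Simpson's rule on the same nodes.)

0.2801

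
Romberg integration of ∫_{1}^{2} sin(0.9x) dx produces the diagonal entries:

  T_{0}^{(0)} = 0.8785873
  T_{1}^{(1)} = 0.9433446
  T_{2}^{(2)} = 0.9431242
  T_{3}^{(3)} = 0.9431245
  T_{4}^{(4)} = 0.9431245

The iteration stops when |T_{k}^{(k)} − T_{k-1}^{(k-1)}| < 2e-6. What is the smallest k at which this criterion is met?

|T_{1}^{(1)} − T_{0}^{(0)}| = 0.0647573 ≥ 2e-6
|T_{2}^{(2)} − T_{1}^{(1)}| = 0.0002204 ≥ 2e-6
|T_{3}^{(3)} − T_{2}^{(2)}| = 0.0000003 < 2e-6

k = 3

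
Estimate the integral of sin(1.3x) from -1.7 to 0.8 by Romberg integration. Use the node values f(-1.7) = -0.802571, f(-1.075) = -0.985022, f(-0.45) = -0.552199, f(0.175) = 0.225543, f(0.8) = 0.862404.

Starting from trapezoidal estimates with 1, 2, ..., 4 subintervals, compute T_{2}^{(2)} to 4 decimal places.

-0.8475

T_{0}^{(0)} (trapezoid, 1 panel, h=2.5000): 0.074791
T_{1}^{(0)} (trapezoid, 2 panels, h=1.2500): -0.652853
T_{2}^{(0)} (trapezoid, 4 panels, h=0.6250): -0.801101
T_{1}^{(1)} = -0.652853 + (-0.652853 − 0.074791)/3 = -0.895401
T_{2}^{(1)} = -0.801101 + (-0.801101 − (-0.652853))/3 = -0.850517
T_{2}^{(2)} = -0.850517 + (-0.850517 − (-0.895401))/15 = -0.847525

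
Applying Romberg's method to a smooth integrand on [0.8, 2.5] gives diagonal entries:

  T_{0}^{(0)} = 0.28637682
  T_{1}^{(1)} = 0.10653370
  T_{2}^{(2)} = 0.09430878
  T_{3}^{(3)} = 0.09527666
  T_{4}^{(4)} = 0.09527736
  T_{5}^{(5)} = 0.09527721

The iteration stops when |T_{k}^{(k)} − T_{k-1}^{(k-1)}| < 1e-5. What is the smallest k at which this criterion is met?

|T_{1}^{(1)} − T_{0}^{(0)}| = 0.17984312 ≥ 1e-5
|T_{2}^{(2)} − T_{1}^{(1)}| = 0.01222492 ≥ 1e-5
|T_{3}^{(3)} − T_{2}^{(2)}| = 0.00096788 ≥ 1e-5
|T_{4}^{(4)} − T_{3}^{(3)}| = 0.00000070 < 1e-5

k = 4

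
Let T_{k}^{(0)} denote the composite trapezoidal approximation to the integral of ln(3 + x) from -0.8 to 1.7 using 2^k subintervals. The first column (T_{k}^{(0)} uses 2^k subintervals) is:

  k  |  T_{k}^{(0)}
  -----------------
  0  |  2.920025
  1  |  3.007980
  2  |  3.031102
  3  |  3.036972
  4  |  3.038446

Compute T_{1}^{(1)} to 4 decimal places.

T_{1}^{(1)} = (4·3.007980 − 2.920025) / 3 = 3.037298

3.0373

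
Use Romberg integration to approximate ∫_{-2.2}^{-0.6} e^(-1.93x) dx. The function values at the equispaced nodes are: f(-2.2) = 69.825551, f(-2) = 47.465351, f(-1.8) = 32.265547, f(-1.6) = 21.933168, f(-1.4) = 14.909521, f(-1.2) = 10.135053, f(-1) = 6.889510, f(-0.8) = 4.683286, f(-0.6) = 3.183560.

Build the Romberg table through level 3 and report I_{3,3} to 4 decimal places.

34.5296

I_{0,0} (trapezoid, 1 panel, h=1.6000): 58.407289
I_{1,0} (trapezoid, 2 panels, h=0.8000): 41.131261
I_{2,0} (trapezoid, 4 panels, h=0.4000): 36.227653
I_{3,0} (trapezoid, 8 panels, h=0.2000): 34.957198
I_{1,1} = 41.131261 + (41.131261 − 58.407289)/3 = 35.372585
I_{2,1} = 36.227653 + (36.227653 − 41.131261)/3 = 34.593117
I_{3,1} = 34.957198 + (34.957198 − 36.227653)/3 = 34.533713
I_{2,2} = 34.593117 + (34.593117 − 35.372585)/15 = 34.541152
I_{3,2} = 34.533713 + (34.533713 − 34.593117)/15 = 34.529753
I_{3,3} = 34.529753 + (34.529753 − 34.541152)/63 = 34.529572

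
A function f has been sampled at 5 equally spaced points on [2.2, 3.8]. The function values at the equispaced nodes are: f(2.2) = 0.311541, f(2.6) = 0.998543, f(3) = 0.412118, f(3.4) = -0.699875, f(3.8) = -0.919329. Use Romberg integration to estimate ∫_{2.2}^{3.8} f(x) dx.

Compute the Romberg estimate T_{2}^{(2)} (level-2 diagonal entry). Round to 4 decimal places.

0.1822

T_{0}^{(0)} (trapezoid, 1 panel, h=1.6000): -0.486230
T_{1}^{(0)} (trapezoid, 2 panels, h=0.8000): 0.086579
T_{2}^{(0)} (trapezoid, 4 panels, h=0.4000): 0.162757
T_{1}^{(1)} = 0.086579 + (0.086579 − (-0.486230))/3 = 0.277515
T_{2}^{(1)} = 0.162757 + (0.162757 − 0.086579)/3 = 0.188150
T_{2}^{(2)} = 0.188150 + (0.188150 − 0.277515)/15 = 0.182192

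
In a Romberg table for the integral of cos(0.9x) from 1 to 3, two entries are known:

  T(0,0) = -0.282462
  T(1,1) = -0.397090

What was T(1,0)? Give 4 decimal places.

From T(1,1) = (4·T(1,0) − T(0,0))/3, solve for T(1,0):
4·T(1,0) = 3·(-0.397090) + (-0.282462) = -1.473732
T(1,0) = -0.368433

-0.3684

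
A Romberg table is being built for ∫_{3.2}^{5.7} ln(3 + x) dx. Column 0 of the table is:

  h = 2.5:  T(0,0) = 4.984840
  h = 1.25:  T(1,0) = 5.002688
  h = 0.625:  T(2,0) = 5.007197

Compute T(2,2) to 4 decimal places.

T(1,1) = 5.002688 + (5.002688 − 4.984840)/3 = 5.008637
T(2,1) = (4·5.007197 − 5.002688) / 3 = 5.008700
T(2,2) = (16·5.008700 − 5.008637) / 15 = 5.008704

5.0087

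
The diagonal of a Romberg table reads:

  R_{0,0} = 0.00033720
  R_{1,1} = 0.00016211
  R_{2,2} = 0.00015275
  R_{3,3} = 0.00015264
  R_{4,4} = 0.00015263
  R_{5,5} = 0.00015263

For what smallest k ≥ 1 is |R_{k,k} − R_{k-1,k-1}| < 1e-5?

|R_{1,1} − R_{0,0}| = 0.00017509 ≥ 1e-5
|R_{2,2} − R_{1,1}| = 0.00000936 < 1e-5

k = 2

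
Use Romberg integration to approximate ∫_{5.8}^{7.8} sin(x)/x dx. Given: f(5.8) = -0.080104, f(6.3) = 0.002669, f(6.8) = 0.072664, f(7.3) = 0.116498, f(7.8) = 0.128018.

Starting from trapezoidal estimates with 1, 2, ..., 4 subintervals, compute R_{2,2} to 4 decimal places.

0.1116

R_{0,0} (trapezoid, 1 panel, h=2.0000): 0.047914
R_{1,0} (trapezoid, 2 panels, h=1.0000): 0.096621
R_{2,0} (trapezoid, 4 panels, h=0.5000): 0.107894
R_{1,1} = 0.096621 + (0.096621 − 0.047914)/3 = 0.112857
R_{2,1} = 0.107894 + (0.107894 − 0.096621)/3 = 0.111652
R_{2,2} = 0.111652 + (0.111652 − 0.112857)/15 = 0.111572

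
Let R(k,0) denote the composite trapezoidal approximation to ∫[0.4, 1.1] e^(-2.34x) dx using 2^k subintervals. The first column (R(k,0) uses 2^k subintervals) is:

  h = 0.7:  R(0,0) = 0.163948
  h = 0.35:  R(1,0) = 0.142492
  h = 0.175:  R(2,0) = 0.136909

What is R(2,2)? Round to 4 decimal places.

0.1350

Richardson extrapolation on the trapezoidal column (denominator 4−1=3):
R(1,1) = 0.142492 + (0.142492 − 0.163948)/3 = 0.135340
R(2,1) = (4·0.136909 − 0.142492) / 3 = 0.135048
R(2,2) = (16·0.135048 − 0.135340) / 15 = 0.135029
(Column j=1 coincides with Simpson's rule on the same nodes.)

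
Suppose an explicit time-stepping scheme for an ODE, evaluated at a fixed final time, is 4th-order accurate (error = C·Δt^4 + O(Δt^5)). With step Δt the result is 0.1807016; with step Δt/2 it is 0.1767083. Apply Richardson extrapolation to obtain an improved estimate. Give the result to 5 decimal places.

0.17644

The leading error scales as Δt^4; refining by a factor of 2 reduces it by 2^4 = 16.
Extrapolated value = (16·A(Δt/2) − A(Δt)) / (16 − 1)
= (16·0.1767083 − 0.1807016) / 15
= 2.6466312 / 15 = 0.1764421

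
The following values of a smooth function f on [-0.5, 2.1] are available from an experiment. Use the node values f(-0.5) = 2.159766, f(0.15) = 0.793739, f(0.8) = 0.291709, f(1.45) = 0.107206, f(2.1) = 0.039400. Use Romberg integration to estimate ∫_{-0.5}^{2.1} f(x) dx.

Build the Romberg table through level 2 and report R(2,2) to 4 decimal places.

1.3787

R(0,0) (trapezoid, 1 panel, h=2.6000): 2.858916
R(1,0) (trapezoid, 2 panels, h=1.3000): 1.808680
R(2,0) (trapezoid, 4 panels, h=0.6500): 1.489954
R(1,1) = 1.808680 + (1.808680 − 2.858916)/3 = 1.458601
R(2,1) = 1.489954 + (1.489954 − 1.808680)/3 = 1.383712
R(2,2) = 1.383712 + (1.383712 − 1.458601)/15 = 1.378719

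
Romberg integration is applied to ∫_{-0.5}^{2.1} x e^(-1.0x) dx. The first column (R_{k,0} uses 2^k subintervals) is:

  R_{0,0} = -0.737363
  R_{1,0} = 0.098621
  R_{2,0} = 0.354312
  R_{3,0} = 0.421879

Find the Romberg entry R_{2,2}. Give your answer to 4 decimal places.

0.4437

Richardson extrapolation on the trapezoidal column (denominator 4−1=3):
R_{1,1} = (4·0.098621 − (-0.737363)) / 3 = 0.377282
R_{2,1} = (4·0.354312 − 0.098621) / 3 = 0.439542
R_{2,2} = 0.439542 + (0.439542 − 0.377282)/15 = 0.443693
(Column j=1 coincides with Simpson's rule on the same nodes.)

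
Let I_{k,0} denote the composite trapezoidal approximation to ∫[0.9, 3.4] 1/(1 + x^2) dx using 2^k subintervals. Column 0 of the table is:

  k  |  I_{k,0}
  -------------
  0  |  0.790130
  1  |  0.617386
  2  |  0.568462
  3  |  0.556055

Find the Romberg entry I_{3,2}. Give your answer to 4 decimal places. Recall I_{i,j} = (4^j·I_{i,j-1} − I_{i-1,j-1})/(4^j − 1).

0.5519

I_{2,1} = (4·0.568462 − 0.617386) / 3 = 0.552154
I_{3,1} = 0.556055 + (0.556055 − 0.568462)/3 = 0.551919
I_{3,2} = 0.551919 + (0.551919 − 0.552154)/15 = 0.551903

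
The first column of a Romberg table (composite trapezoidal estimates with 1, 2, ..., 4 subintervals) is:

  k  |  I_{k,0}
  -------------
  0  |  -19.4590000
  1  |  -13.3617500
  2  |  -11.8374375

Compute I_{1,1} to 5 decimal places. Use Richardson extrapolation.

I_{1,1} = (4·(-13.3617500) − (-19.4590000)) / 3 = -11.3293333
(Column j=1 coincides with Simpson's rule on the same nodes.)

-11.32933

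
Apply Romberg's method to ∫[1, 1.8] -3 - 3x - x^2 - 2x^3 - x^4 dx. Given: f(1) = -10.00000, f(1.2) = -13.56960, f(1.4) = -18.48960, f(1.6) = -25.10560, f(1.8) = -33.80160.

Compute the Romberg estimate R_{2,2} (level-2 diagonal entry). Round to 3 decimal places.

-15.699

R_{0,0} (trapezoid, 1 panel, h=0.8000): -17.52064
R_{1,0} (trapezoid, 2 panels, h=0.4000): -16.15616
R_{2,0} (trapezoid, 4 panels, h=0.2000): -15.81312
R_{1,1} = -16.15616 + (-16.15616 − (-17.52064))/3 = -15.70133
R_{2,1} = -15.81312 + (-15.81312 − (-16.15616))/3 = -15.69877
R_{2,2} = -15.69877 + (-15.69877 − (-15.70133))/15 = -15.69860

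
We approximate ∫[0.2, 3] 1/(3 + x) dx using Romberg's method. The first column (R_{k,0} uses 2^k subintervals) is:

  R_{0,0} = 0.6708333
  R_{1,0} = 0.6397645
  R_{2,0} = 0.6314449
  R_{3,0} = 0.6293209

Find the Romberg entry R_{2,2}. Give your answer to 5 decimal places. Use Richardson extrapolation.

0.62862

R_{1,1} = 0.6397645 + (0.6397645 − 0.6708333)/3 = 0.6294082
R_{2,1} = (4·0.6314449 − 0.6397645) / 3 = 0.6286717
R_{2,2} = 0.6286717 + (0.6286717 − 0.6294082)/15 = 0.6286226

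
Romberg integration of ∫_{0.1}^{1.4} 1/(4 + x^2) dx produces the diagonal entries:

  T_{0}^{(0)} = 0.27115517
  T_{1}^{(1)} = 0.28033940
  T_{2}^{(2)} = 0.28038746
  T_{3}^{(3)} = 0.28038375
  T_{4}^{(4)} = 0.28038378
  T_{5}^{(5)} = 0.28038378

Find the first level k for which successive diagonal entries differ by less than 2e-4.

|T_{1}^{(1)} − T_{0}^{(0)}| = 0.00918423 ≥ 2e-4
|T_{2}^{(2)} − T_{1}^{(1)}| = 0.00004806 < 2e-4

k = 2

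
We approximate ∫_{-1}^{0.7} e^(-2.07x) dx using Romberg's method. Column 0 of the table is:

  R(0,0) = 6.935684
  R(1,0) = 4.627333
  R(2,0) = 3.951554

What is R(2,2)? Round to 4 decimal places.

3.7175

Richardson extrapolation on the trapezoidal column (denominator 4−1=3):
R(1,1) = (4·4.627333 − 6.935684) / 3 = 3.857883
R(2,1) = 3.951554 + (3.951554 − 4.627333)/3 = 3.726294
R(2,2) = (16·3.726294 − 3.857883) / 15 = 3.717521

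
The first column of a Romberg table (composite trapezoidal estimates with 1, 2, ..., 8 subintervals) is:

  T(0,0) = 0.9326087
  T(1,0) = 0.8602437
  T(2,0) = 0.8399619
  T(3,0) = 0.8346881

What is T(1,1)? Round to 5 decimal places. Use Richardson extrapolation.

0.83612

Richardson extrapolation on the trapezoidal column (denominator 4−1=3):
T(1,1) = (4·0.8602437 − 0.9326087) / 3 = 0.8361220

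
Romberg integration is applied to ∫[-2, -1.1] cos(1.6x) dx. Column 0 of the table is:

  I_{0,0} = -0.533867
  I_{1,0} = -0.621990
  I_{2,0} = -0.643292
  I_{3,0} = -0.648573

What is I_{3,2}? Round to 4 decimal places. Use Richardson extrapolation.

-0.6503

Richardson extrapolation on the trapezoidal column (denominator 4−1=3):
I_{2,1} = -0.643292 + (-0.643292 − (-0.621990))/3 = -0.650393
I_{3,1} = (4·(-0.648573) − (-0.643292)) / 3 = -0.650333
I_{3,2} = (16·(-0.650333) − (-0.650393)) / 15 = -0.650329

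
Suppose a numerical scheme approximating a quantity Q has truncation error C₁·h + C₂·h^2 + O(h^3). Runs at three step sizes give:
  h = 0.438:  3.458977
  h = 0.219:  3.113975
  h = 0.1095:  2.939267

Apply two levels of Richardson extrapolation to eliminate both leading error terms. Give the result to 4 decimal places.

First eliminate the h term (factor 2^1 = 2):
  B₁ = (2·3.113975 − 3.458977)/1 = 2.768973
  B₂ = (2·2.939267 − 3.113975)/1 = 2.764559
Then eliminate the h^2 term (factor 2^2 = 4):
  (4·2.764559 − 2.768973)/3 = 2.763088

2.7631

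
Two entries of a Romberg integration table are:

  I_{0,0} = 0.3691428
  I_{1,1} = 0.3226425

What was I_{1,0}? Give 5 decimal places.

From I_{1,1} = (4·I_{1,0} − I_{0,0})/3, solve for I_{1,0}:
4·I_{1,0} = 3·0.3226425 + 0.3691428 = 1.3370703
I_{1,0} = 0.3342676

0.33427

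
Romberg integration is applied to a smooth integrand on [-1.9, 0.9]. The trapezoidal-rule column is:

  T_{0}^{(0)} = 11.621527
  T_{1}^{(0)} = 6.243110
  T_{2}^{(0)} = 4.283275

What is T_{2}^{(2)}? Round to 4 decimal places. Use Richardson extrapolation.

T_{1}^{(1)} = 6.243110 + (6.243110 − 11.621527)/3 = 4.450304
T_{2}^{(1)} = (4·4.283275 − 6.243110) / 3 = 3.629997
T_{2}^{(2)} = 3.629997 + (3.629997 − 4.450304)/15 = 3.575310

3.5753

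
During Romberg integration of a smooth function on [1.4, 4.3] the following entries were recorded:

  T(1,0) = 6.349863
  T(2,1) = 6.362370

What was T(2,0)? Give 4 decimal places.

From T(2,1) = (4·T(2,0) − T(1,0))/3, solve for T(2,0):
4·T(2,0) = 3·6.362370 + 6.349863 = 25.436973
T(2,0) = 6.359243

6.3592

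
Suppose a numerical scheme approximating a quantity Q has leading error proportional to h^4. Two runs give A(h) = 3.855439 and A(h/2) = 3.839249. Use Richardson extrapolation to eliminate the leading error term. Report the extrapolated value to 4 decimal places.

Extrapolated value = (16·A(h/2) − A(h)) / (16 − 1)
= (16·3.839249 − 3.855439) / 15
= 57.572545 / 15 = 3.838170

3.8382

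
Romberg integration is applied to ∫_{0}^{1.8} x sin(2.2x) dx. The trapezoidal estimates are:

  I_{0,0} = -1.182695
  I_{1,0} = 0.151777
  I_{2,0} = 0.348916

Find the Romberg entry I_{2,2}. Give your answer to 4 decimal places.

I_{1,1} = 0.151777 + (0.151777 − (-1.182695))/3 = 0.596601
I_{2,1} = (4·0.348916 − 0.151777) / 3 = 0.414629
I_{2,2} = (16·0.414629 − 0.596601) / 15 = 0.402498

0.4025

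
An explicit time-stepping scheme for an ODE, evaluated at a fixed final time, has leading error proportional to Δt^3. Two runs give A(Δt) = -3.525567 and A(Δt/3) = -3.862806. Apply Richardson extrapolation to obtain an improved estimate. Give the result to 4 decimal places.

The leading error scales as Δt^3; refining by a factor of 3 reduces it by 3^3 = 27.
Extrapolated value = (27·A(Δt/3) − A(Δt)) / (27 − 1)
= (27·(-3.862806) − (-3.525567)) / 26
= -100.770195 / 26 = -3.875777

-3.8758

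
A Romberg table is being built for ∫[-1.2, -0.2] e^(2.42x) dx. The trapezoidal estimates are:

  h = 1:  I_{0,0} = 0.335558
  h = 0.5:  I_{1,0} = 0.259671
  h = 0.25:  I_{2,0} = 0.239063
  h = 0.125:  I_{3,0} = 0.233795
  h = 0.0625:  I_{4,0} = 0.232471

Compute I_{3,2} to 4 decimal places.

0.2320

Richardson extrapolation on the trapezoidal column (denominator 4−1=3):
I_{2,1} = 0.239063 + (0.239063 − 0.259671)/3 = 0.232194
I_{3,1} = (4·0.233795 − 0.239063) / 3 = 0.232039
I_{3,2} = 0.232039 + (0.232039 − 0.232194)/15 = 0.232029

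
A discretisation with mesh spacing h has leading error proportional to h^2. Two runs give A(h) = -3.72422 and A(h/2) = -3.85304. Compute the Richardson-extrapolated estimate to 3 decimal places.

The leading error scales as h^2; refining by a factor of 2 reduces it by 2^2 = 4.
Extrapolated value = (4·A(h/2) − A(h)) / (4 − 1)
= (4·(-3.85304) − (-3.72422)) / 3
= -11.68794 / 3 = -3.89598

-3.896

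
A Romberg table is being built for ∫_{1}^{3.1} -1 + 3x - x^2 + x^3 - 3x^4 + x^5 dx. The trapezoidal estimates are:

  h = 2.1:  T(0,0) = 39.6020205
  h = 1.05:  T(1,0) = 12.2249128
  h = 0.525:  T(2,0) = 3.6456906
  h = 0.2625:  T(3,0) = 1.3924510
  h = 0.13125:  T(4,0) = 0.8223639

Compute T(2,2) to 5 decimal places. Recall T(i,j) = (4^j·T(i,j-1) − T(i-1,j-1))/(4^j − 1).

T(1,1) = 12.2249128 + (12.2249128 − 39.6020205)/3 = 3.0992102
T(2,1) = (4·3.6456906 − 12.2249128) / 3 = 0.7859499
T(2,2) = 0.7859499 + (0.7859499 − 3.0992102)/15 = 0.6317325

0.63173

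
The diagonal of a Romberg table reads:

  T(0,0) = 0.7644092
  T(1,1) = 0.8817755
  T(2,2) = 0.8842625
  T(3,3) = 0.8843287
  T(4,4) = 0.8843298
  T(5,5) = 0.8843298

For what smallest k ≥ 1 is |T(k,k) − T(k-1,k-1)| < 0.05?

|T(1,1) − T(0,0)| = 0.1173663 ≥ 0.05
|T(2,2) − T(1,1)| = 0.0024870 < 0.05

k = 2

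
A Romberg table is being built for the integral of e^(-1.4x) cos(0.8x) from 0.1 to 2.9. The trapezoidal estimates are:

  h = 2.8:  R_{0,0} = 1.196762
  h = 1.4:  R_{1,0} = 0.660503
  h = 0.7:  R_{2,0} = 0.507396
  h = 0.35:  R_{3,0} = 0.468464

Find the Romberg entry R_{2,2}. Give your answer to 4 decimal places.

0.4547

R_{1,1} = 0.660503 + (0.660503 − 1.196762)/3 = 0.481750
R_{2,1} = 0.507396 + (0.507396 − 0.660503)/3 = 0.456360
R_{2,2} = 0.456360 + (0.456360 − 0.481750)/15 = 0.454667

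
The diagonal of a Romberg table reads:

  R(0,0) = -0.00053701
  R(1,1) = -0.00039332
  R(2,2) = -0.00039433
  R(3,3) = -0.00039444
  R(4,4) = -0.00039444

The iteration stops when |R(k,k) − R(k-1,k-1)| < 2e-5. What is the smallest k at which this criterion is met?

k = 2

|R(1,1) − R(0,0)| = 0.00014369 ≥ 2e-5
|R(2,2) − R(1,1)| = 0.00000101 < 2e-5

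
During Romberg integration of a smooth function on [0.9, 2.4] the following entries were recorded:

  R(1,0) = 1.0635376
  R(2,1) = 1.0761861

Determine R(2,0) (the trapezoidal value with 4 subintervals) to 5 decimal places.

1.07302

From R(2,1) = (4·R(2,0) − R(1,0))/3, solve for R(2,0):
4·R(2,0) = 3·1.0761861 + 1.0635376 = 4.2920959
R(2,0) = 1.0730240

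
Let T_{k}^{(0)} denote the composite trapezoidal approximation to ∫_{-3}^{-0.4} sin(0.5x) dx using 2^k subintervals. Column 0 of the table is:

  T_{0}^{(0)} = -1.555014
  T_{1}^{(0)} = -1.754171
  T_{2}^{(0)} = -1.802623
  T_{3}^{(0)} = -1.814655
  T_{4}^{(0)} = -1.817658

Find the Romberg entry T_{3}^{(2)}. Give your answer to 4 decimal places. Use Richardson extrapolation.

Richardson extrapolation on the trapezoidal column (denominator 4−1=3):
T_{2}^{(1)} = -1.802623 + (-1.802623 − (-1.754171))/3 = -1.818774
T_{3}^{(1)} = -1.814655 + (-1.814655 − (-1.802623))/3 = -1.818666
T_{3}^{(2)} = (16·(-1.818666) − (-1.818774)) / 15 = -1.818659

-1.8187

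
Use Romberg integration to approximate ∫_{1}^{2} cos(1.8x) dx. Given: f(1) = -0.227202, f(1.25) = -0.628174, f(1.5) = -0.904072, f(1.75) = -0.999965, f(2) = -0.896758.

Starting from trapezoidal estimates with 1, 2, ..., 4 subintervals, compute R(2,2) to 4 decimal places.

R(0,0) (trapezoid, 1 panel, h=1.0000): -0.561980
R(1,0) (trapezoid, 2 panels, h=0.5000): -0.733026
R(2,0) (trapezoid, 4 panels, h=0.2500): -0.773548
R(1,1) = -0.733026 + (-0.733026 − (-0.561980))/3 = -0.790041
R(2,1) = -0.773548 + (-0.773548 − (-0.733026))/3 = -0.787055
R(2,2) = -0.787055 + (-0.787055 − (-0.790041))/15 = -0.786856

-0.7869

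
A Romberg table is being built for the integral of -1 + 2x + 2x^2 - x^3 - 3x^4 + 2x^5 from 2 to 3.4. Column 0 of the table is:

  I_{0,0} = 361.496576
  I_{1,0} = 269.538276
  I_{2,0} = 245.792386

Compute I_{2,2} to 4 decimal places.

237.8099

I_{1,1} = (4·269.538276 − 361.496576) / 3 = 238.885509
I_{2,1} = (4·245.792386 − 269.538276) / 3 = 237.877089
I_{2,2} = 237.877089 + (237.877089 − 238.885509)/15 = 237.809861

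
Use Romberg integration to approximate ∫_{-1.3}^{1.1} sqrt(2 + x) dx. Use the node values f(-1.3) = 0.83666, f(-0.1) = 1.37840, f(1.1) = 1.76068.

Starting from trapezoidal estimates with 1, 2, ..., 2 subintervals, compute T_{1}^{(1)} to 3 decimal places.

T_{0}^{(0)} (trapezoid, 1 panel, h=2.4000): 3.11681
T_{1}^{(0)} (trapezoid, 2 panels, h=1.2000): 3.21248
T_{1}^{(1)} = 3.21248 + (3.21248 − 3.11681)/3 = 3.24437

3.244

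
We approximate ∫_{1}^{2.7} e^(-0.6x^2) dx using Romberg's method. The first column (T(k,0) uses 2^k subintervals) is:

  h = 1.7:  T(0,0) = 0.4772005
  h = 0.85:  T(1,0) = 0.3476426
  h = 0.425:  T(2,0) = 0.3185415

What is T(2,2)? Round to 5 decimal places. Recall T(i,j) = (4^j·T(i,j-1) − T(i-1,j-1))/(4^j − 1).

0.30913

Richardson extrapolation on the trapezoidal column (denominator 4−1=3):
T(1,1) = (4·0.3476426 − 0.4772005) / 3 = 0.3044566
T(2,1) = 0.3185415 + (0.3185415 − 0.3476426)/3 = 0.3088411
T(2,2) = 0.3088411 + (0.3088411 − 0.3044566)/15 = 0.3091334
(Column j=1 coincides with Simpson's rule on the same nodes.)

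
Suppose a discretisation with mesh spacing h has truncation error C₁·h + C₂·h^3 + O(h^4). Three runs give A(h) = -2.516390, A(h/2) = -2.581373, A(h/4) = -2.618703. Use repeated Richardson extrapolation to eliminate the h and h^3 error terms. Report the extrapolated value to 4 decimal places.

First eliminate the h term (factor 2^1 = 2):
  B₁ = (2·(-2.581373) − (-2.516390))/1 = -2.646356
  B₂ = (2·(-2.618703) − (-2.581373))/1 = -2.656033
Then eliminate the h^3 term (factor 2^3 = 8):
  (8·(-2.656033) − (-2.646356))/7 = -2.657415

-2.6574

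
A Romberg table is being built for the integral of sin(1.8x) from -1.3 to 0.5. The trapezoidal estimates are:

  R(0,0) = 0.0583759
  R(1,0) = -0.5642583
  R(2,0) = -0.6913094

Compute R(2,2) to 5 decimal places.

R(1,1) = (4·(-0.5642583) − 0.0583759) / 3 = -0.7718030
R(2,1) = -0.6913094 + (-0.6913094 − (-0.5642583))/3 = -0.7336598
R(2,2) = (16·(-0.7336598) − (-0.7718030)) / 15 = -0.7311169

-0.73112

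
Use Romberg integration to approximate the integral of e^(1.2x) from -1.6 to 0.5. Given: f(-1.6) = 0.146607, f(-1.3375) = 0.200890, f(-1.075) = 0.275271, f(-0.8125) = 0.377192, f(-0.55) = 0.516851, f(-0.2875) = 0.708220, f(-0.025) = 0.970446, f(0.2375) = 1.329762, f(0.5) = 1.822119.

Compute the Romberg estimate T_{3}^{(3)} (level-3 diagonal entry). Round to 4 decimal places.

1.3963

T_{0}^{(0)} (trapezoid, 1 panel, h=2.1000): 2.067162
T_{1}^{(0)} (trapezoid, 2 panels, h=1.0500): 1.576275
T_{2}^{(0)} (trapezoid, 4 panels, h=0.5250): 1.442139
T_{3}^{(0)} (trapezoid, 8 panels, h=0.2625): 1.407786
T_{1}^{(1)} = 1.576275 + (1.576275 − 2.067162)/3 = 1.412646
T_{2}^{(1)} = 1.442139 + (1.442139 − 1.576275)/3 = 1.397427
T_{3}^{(1)} = 1.407786 + (1.407786 − 1.442139)/3 = 1.396335
T_{2}^{(2)} = 1.397427 + (1.397427 − 1.412646)/15 = 1.396412
T_{3}^{(2)} = 1.396335 + (1.396335 − 1.397427)/15 = 1.396262
T_{3}^{(3)} = 1.396262 + (1.396262 − 1.396412)/63 = 1.396260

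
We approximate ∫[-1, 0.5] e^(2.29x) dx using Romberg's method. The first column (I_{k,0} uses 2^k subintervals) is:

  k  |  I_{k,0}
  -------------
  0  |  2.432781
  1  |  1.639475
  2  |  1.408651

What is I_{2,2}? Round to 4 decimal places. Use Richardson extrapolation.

1.3288

I_{1,1} = (4·1.639475 − 2.432781) / 3 = 1.375040
I_{2,1} = 1.408651 + (1.408651 − 1.639475)/3 = 1.331710
I_{2,2} = (16·1.331710 − 1.375040) / 15 = 1.328821
(Column j=1 coincides with Simpson's rule on the same nodes.)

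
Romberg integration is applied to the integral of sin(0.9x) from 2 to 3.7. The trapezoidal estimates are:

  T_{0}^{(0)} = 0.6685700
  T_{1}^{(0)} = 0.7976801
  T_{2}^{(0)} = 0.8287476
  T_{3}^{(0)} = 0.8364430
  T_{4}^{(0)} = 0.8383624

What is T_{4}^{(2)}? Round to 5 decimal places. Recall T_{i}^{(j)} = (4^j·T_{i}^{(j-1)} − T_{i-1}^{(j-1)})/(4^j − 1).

0.83900

Richardson extrapolation on the trapezoidal column (denominator 4−1=3):
T_{3}^{(1)} = (4·0.8364430 − 0.8287476) / 3 = 0.8390081
T_{4}^{(1)} = (4·0.8383624 − 0.8364430) / 3 = 0.8390022
T_{4}^{(2)} = (16·0.8390022 − 0.8390081) / 15 = 0.8390018
(Column j=1 coincides with Simpson's rule on the same nodes.)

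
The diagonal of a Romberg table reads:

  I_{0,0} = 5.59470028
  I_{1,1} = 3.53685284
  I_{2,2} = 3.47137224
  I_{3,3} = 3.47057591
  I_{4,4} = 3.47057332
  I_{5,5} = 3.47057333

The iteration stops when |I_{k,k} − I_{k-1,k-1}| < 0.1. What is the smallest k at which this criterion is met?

k = 2

|I_{1,1} − I_{0,0}| = 2.05784744 ≥ 0.1
|I_{2,2} − I_{1,1}| = 0.06548060 < 0.1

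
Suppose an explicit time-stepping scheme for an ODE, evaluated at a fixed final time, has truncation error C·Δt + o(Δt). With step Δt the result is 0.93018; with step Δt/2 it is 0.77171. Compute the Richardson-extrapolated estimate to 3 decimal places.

0.613

The leading error scales as Δt; refining by a factor of 2 reduces it by 2^1 = 2.
Extrapolated value = (2·A(Δt/2) − A(Δt)) / (2 − 1)
= (2·0.77171 − 0.93018) / 1
= 0.61324 / 1 = 0.61324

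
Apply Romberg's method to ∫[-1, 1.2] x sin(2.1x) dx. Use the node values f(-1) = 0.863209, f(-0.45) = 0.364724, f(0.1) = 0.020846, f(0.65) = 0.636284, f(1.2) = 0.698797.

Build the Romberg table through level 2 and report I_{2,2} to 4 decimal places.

I_{0,0} (trapezoid, 1 panel, h=2.2000): 1.718207
I_{1,0} (trapezoid, 2 panels, h=1.1000): 0.882034
I_{2,0} (trapezoid, 4 panels, h=0.5500): 0.991571
I_{1,1} = 0.882034 + (0.882034 − 1.718207)/3 = 0.603310
I_{2,1} = 0.991571 + (0.991571 − 0.882034)/3 = 1.028083
I_{2,2} = 1.028083 + (1.028083 − 0.603310)/15 = 1.056401

1.0564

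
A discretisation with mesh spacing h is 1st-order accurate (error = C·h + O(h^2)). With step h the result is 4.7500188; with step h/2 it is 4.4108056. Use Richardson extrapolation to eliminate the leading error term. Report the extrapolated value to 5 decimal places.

4.07159

The leading error scales as h; refining by a factor of 2 reduces it by 2^1 = 2.
Extrapolated value = (2·A(h/2) − A(h)) / (2 − 1)
= (2·4.4108056 − 4.7500188) / 1
= 4.0715924 / 1 = 4.0715924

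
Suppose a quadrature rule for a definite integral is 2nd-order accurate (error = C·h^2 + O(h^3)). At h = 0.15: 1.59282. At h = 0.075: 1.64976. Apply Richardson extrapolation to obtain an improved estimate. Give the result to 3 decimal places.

The leading error scales as h^2; refining by a factor of 2 reduces it by 2^2 = 4.
Extrapolated value = (4·A(h/2) − A(h)) / (4 − 1)
= (4·1.64976 − 1.59282) / 3
= 5.00622 / 3 = 1.66874

1.669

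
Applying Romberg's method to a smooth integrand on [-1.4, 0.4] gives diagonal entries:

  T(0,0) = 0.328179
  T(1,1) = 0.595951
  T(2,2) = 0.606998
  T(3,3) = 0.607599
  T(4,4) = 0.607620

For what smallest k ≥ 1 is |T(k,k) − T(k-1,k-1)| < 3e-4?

k = 4

|T(1,1) − T(0,0)| = 0.267772 ≥ 3e-4
|T(2,2) − T(1,1)| = 0.011047 ≥ 3e-4
|T(3,3) − T(2,2)| = 0.000601 ≥ 3e-4
|T(4,4) − T(3,3)| = 0.000021 < 3e-4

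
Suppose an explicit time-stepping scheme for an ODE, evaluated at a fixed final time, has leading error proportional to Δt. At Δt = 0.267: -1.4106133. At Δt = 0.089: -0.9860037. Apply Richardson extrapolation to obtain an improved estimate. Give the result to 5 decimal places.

-0.77370

The leading error scales as Δt; refining by a factor of 3 reduces it by 3^1 = 3.
Extrapolated value = (3·A(Δt/3) − A(Δt)) / (3 − 1)
= (3·(-0.9860037) − (-1.4106133)) / 2
= -1.5473978 / 2 = -0.7736989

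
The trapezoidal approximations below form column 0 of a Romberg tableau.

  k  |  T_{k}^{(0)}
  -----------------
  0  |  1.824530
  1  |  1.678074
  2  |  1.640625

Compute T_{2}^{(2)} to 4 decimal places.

1.6281

Richardson extrapolation on the trapezoidal column (denominator 4−1=3):
T_{1}^{(1)} = (4·1.678074 − 1.824530) / 3 = 1.629255
T_{2}^{(1)} = 1.640625 + (1.640625 − 1.678074)/3 = 1.628142
T_{2}^{(2)} = 1.628142 + (1.628142 − 1.629255)/15 = 1.628068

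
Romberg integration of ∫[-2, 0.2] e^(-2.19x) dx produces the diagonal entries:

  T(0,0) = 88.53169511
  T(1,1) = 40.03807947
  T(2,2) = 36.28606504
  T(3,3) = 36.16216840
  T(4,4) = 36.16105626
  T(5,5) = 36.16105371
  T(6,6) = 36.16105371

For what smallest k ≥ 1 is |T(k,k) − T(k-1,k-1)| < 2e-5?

|T(1,1) − T(0,0)| = 48.49361564 ≥ 2e-5
|T(2,2) − T(1,1)| = 3.75201443 ≥ 2e-5
|T(3,3) − T(2,2)| = 0.12389664 ≥ 2e-5
|T(4,4) − T(3,3)| = 0.00111214 ≥ 2e-5
|T(5,5) − T(4,4)| = 0.00000255 < 2e-5

k = 5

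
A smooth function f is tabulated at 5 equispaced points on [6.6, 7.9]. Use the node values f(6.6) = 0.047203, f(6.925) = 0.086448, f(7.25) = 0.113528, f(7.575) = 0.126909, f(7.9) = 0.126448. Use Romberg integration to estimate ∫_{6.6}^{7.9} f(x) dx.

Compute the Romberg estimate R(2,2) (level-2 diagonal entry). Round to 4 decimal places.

0.1359

R(0,0) (trapezoid, 1 panel, h=1.3000): 0.112873
R(1,0) (trapezoid, 2 panels, h=0.6500): 0.130230
R(2,0) (trapezoid, 4 panels, h=0.3250): 0.134456
R(1,1) = 0.130230 + (0.130230 − 0.112873)/3 = 0.136016
R(2,1) = 0.134456 + (0.134456 − 0.130230)/3 = 0.135865
R(2,2) = 0.135865 + (0.135865 − 0.136016)/15 = 0.135855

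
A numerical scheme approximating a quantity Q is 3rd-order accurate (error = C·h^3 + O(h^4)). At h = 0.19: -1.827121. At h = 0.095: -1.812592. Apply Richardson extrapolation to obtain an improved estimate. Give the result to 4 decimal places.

-1.8105

Extrapolated value = (8·A(h/2) − A(h)) / (8 − 1)
= (8·(-1.812592) − (-1.827121)) / 7
= -12.673615 / 7 = -1.810516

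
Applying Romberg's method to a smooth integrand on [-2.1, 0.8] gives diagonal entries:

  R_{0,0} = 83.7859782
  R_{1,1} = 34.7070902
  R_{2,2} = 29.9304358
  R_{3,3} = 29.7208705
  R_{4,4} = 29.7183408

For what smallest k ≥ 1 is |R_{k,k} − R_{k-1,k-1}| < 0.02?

k = 4

|R_{1,1} − R_{0,0}| = 49.0788880 ≥ 0.02
|R_{2,2} − R_{1,1}| = 4.7766544 ≥ 0.02
|R_{3,3} − R_{2,2}| = 0.2095653 ≥ 0.02
|R_{4,4} − R_{3,3}| = 0.0025297 < 0.02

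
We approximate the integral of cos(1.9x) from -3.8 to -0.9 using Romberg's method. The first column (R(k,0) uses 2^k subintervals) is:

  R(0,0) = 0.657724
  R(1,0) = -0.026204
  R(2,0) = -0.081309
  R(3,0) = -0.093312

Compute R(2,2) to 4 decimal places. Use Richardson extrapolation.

-0.0894

Richardson extrapolation on the trapezoidal column (denominator 4−1=3):
R(1,1) = (4·(-0.026204) − 0.657724) / 3 = -0.254180
R(2,1) = -0.081309 + (-0.081309 − (-0.026204))/3 = -0.099677
R(2,2) = (16·(-0.099677) − (-0.254180)) / 15 = -0.089377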